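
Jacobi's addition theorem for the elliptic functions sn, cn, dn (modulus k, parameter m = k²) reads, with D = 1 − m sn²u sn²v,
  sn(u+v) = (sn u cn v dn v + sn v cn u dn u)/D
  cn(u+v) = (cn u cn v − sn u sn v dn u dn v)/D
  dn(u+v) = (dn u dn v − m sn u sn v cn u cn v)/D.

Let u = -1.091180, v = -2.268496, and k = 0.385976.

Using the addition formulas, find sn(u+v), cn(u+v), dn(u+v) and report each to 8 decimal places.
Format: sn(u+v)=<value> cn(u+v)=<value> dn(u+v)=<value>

sn(u+v)=0.08998547 cn(u+v)=-0.99594308 dn(u+v)=0.99939665

sn u = -0.8751860078420265, cn u = 0.4837865765784912, dn u = 0.9412176279653489
sn v = -0.8309025494122079, cn v = -0.5564179664427574, dn v = 0.9471779637247248
m = k² = 0.148977472576
D = 1 − m·sn²u·sn²v = 0.9212189950418837
sn(u+v) = (sn u·cn v·dn v + sn v·cn u·dn u)/D = 0.0828963216652914/0.9212189950418837 = 0.08998546720318384
cn(u+v) = (cn u·cn v − sn u·sn v·dn u·dn v)/D = -0.9174816819317662/0.9212189950418837 = -0.9959430785402471
dn(u+v) = (dn u·dn v − m·sn u·sn v·cn u·cn v)/D = 0.9206631813036915/0.9212189950418837 = 0.9993966540625154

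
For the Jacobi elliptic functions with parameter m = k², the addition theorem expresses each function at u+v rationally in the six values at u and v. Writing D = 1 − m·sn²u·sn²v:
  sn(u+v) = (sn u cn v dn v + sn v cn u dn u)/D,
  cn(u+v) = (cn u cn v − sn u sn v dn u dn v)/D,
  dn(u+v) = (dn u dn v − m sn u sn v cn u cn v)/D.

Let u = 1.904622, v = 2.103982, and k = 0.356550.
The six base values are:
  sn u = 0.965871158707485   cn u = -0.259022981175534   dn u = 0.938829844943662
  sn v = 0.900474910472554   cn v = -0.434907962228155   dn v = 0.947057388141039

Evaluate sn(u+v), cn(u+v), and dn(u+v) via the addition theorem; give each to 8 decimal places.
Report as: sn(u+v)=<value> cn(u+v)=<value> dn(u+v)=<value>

sn(u+v)=-0.68242841 cn(u+v)=-0.73095243 dn(u+v)=0.96994611

m = k² = 0.1271279025
D = 1 − m·sn²u·sn²v = 0.9038337876099791
sn(u+v) = (sn u·cn v·dn v + sn v·cn u·dn u)/D = -0.6168018588658625/0.9038337876099791 = -0.6824284147386
cn(u+v) = (cn u·cn v − sn u·sn v·dn u·dn v)/D = -0.6606595057403/0.9038337876099791 = -0.7309524326229179
dn(u+v) = (dn u·dn v − m·sn u·sn v·cn u·cn v)/D = 0.8766700634302264/0.9038337876099791 = 0.9699461067376314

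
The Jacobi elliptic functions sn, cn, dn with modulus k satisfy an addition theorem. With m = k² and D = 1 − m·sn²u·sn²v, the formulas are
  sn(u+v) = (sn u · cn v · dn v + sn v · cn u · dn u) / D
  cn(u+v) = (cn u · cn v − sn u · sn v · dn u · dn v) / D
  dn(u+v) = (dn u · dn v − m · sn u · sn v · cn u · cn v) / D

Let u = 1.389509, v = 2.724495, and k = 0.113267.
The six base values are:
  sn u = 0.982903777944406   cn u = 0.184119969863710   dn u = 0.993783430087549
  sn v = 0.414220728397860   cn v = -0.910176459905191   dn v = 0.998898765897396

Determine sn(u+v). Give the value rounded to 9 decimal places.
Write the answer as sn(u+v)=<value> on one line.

sn(u+v)=-0.819581455

m = k² = 0.012829413289
D = 1 − m·sn²u·sn²v = 0.9978733674318766
sn(u+v) = (sn u·cn v·dn v + sn v·cn u·dn u)/D = -0.817838506326241/0.9978733674318766 = -0.8195814549405476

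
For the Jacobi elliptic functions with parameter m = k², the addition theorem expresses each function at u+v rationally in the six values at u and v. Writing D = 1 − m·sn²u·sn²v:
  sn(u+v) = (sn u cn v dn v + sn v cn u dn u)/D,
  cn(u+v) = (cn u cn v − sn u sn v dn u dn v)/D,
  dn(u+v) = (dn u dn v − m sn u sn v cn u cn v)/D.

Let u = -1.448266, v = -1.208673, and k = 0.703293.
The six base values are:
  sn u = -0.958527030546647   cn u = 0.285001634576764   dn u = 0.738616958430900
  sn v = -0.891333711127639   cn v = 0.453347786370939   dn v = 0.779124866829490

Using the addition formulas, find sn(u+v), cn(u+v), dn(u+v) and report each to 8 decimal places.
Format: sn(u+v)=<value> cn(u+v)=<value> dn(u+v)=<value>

sn(u+v)=-0.82352927 cn(u+v)=-0.56727378 dn(u+v)=0.81519800

m = k² = 0.494621043849
D = 1 − m·sn²u·sn²v = 0.6389544610338783
sn(u+v) = (sn u·cn v·dn v + sn v·cn u·dn u)/D = -0.5261976997263332/0.6389544610338783 = -0.8235292682281366
cn(u+v) = (cn u·cn v − sn u·sn v·dn u·dn v)/D = -0.3624621139895997/0.6389544610338783 = -0.567273782552684
dn(u+v) = (dn u·dn v − m·sn u·sn v·cn u·cn v)/D = 0.5208744000952884/0.6389544610338783 = 0.8151980021431775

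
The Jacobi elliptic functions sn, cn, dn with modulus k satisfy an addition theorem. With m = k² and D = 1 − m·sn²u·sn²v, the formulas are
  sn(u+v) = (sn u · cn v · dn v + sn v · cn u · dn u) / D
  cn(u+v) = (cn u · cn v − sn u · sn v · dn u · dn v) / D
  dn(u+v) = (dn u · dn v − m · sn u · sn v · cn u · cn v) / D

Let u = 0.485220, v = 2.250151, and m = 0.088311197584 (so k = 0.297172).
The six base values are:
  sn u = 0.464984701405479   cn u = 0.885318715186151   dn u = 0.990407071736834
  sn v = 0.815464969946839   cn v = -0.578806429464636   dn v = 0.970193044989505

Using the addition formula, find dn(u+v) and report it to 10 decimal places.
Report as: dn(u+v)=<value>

dn(u+v)=0.9906230998

m = k² = 0.088311197584
D = 1 − m·sn²u·sn²v = 0.987302923908462
dn(u+v) = (dn u·dn v − m·sn u·sn v·cn u·cn v)/D = 0.9780450829633061/0.987302923908462 = 0.99062309984001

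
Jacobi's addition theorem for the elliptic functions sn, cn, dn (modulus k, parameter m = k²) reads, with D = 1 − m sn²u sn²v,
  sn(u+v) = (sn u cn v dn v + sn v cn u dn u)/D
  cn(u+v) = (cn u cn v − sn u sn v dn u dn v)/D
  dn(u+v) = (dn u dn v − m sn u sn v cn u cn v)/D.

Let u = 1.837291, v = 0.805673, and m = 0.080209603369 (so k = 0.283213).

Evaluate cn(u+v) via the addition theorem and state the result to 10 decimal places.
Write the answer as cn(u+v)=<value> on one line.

cn(u+v)=-0.8459881444

sn u = 0.9749961214315551, cn u = -0.2222218782960497, dn u = 0.9611198429114286
sn v = 0.7170377785112789, cn v = 0.697034306320435, dn v = 0.9791633059879287
m = k² = 0.080209603369
D = 1 − m·sn²u·sn²v = 0.9607972781911195
cn(u+v) = (cn u·cn v − sn u·sn v·dn u·dn v)/D = -0.8128231065055328/0.9607972781911195 = -0.8459881443834066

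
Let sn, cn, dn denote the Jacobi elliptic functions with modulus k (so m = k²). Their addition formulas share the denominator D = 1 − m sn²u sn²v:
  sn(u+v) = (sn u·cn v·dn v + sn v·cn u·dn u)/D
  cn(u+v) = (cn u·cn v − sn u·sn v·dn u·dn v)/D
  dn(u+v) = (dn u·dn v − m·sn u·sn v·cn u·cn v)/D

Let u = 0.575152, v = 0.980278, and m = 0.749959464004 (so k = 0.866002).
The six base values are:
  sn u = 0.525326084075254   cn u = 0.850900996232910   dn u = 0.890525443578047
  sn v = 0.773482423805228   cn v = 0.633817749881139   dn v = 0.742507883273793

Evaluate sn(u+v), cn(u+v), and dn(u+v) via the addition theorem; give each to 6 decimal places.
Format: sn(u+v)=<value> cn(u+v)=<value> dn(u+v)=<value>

sn(u+v)=0.951098 cn(u+v)=0.308889 dn(u+v)=0.567094

m = k² = 0.749959464004
D = 1 − m·sn²u·sn²v = 0.876178340640623
sn(u+v) = (sn u·cn v·dn v + sn v·cn u·dn u)/D = 0.8333316879571312/0.876178340640623 = 0.9510982516959228
cn(u+v) = (cn u·cn v − sn u·sn v·dn u·dn v)/D = 0.2706414278233731/0.876178340640623 = 0.3088885164925351
dn(u+v) = (dn u·dn v − m·sn u·sn v·cn u·cn v)/D = 0.4968755959782138/0.876178340640623 = 0.5670941324741265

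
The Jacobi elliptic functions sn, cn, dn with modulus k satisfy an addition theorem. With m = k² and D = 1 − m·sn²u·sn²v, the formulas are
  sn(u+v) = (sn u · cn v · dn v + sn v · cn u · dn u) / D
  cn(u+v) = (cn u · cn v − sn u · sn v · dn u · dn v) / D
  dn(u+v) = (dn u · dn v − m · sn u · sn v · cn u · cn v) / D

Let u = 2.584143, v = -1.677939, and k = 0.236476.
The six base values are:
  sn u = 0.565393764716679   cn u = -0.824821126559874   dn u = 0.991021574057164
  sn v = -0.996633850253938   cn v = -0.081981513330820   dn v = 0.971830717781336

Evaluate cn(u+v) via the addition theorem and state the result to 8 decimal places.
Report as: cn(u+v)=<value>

m = k² = 0.055920898576
D = 1 − m·sn²u·sn²v = 0.9822439058915193
cn(u+v) = (cn u·cn v − sn u·sn v·dn u·dn v)/D = 0.6103207814497745/0.9822439058915193 = 0.6213535943456181

cn(u+v)=0.62135359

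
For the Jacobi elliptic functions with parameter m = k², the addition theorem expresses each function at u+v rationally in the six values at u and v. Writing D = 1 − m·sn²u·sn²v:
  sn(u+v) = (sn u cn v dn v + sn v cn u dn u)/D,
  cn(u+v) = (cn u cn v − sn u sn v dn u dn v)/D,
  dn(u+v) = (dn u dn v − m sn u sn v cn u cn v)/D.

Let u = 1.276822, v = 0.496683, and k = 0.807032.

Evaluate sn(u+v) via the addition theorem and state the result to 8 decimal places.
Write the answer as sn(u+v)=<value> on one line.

sn(u+v)=0.99021145

sn u = 0.8973336229656964, cn u = 0.4413528849970932, dn u = 0.6896142018496021
sn v = 0.4654161313401124, cn v = 0.8850919865688556, dn v = 0.926779558273194
m = k² = 0.651300649024
D = 1 − m·sn²u·sn²v = 0.8864015889591641
sn(u+v) = (sn u·cn v·dn v + sn v·cn u·dn u)/D = 0.8777250060169529/0.8864015889591641 = 0.9902114537583361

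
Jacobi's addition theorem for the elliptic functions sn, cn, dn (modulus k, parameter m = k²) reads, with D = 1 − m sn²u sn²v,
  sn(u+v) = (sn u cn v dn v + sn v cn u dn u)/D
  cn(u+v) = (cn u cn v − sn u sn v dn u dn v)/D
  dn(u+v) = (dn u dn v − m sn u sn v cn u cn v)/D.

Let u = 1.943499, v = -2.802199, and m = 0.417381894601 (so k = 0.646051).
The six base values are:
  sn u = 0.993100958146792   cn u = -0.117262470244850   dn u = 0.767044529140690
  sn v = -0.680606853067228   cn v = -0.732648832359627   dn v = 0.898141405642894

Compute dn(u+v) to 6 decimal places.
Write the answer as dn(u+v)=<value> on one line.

dn(u+v)=0.881177

m = k² = 0.417381894601
D = 1 − m·sn²u·sn²v = 0.8093165313865301
dn(u+v) = (dn u·dn v − m·sn u·sn v·cn u·cn v)/D = 0.713151416011825/0.8093165313865301 = 0.8811773741851609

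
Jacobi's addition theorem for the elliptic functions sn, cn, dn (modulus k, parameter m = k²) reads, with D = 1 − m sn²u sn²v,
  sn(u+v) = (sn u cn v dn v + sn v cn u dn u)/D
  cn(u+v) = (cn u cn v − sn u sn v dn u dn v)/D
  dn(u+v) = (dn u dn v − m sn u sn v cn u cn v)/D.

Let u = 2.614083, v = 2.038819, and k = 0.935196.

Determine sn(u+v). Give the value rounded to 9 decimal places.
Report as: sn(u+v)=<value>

sn(u+v)=0.283768649

sn u = 0.9987283339720585, cn u = -0.05041542344755579, dn u = 0.3572553764440127
sn v = 0.9876002483949966, cn v = 0.1569896473342781, dn v = 0.3833580649131589
m = k² = 0.874591558416
D = 1 − m·sn²u·sn²v = 0.1491315817735966
sn(u+v) = (sn u·cn v·dn v + sn v·cn u·dn u)/D = 0.04231886751147412/0.1491315817735966 = 0.2837686491900845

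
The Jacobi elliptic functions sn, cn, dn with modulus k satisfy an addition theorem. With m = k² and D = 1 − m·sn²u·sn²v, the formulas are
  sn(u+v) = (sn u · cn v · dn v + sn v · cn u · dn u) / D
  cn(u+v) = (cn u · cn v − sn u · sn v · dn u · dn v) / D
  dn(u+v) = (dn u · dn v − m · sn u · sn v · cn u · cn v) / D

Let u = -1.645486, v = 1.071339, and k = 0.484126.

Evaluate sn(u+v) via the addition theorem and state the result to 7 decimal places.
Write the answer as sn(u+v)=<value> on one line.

sn u = -0.9996104905019452, cn u = 0.02790819375130741, dn u = 0.8751026028223391
sn v = 0.8589893629706338, cn v = 0.5119934318946922, dn v = 0.9094290637394203
m = k² = 0.234377983876
D = 1 − m·sn²u·sn²v = 0.82719591832934
sn(u+v) = (sn u·cn v·dn v + sn v·cn u·dn u)/D = -0.4444616472743971/0.82719591832934 = -0.5373112190544429

sn(u+v)=-0.5373112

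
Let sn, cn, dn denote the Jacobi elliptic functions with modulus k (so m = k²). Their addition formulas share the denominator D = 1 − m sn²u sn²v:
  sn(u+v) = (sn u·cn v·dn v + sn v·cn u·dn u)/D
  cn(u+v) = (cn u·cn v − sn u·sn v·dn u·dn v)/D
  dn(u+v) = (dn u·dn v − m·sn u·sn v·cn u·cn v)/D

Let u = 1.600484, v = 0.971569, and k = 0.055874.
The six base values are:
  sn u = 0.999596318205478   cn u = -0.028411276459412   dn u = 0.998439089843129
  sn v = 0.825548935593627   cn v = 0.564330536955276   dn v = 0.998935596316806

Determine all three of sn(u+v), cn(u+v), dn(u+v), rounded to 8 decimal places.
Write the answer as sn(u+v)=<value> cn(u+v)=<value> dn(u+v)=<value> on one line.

m = k² = 0.003121903876
D = 1 − m·sn²u·sn²v = 0.9978740430489388
sn(u+v) = (sn u·cn v·dn v + sn v·cn u·dn u)/D = 0.5400840059213211/0.9978740430489388 = 0.5412346474822912
cn(u+v) = (cn u·cn v − sn u·sn v·dn u·dn v)/D = -0.8390839483262767/0.9978740430489388 = -0.840871605160217
dn(u+v) = (dn u·dn v − m·sn u·sn v·cn u·cn v)/D = 0.9974176534228168/0.9978740430489388 = 0.9995426380420443

sn(u+v)=0.54123465 cn(u+v)=-0.84087161 dn(u+v)=0.99954264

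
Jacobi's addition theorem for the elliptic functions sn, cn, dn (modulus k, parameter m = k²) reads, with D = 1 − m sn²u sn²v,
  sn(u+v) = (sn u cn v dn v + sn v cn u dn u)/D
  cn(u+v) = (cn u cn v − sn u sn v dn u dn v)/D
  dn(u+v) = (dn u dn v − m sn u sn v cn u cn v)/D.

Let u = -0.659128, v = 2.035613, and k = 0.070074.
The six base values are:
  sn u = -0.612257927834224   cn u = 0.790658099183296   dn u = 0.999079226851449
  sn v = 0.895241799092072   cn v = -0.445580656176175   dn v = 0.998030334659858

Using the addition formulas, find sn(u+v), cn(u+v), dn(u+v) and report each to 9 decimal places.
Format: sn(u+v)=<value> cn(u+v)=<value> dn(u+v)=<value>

m = k² = 0.004910365476
D = 1 − m·sn²u·sn²v = 0.9985247577055123
sn(u+v) = (sn u·cn v·dn v + sn v·cn u·dn u)/D = 0.97945137241915/0.9985247577055123 = 0.9808984352774682
cn(u+v) = (cn u·cn v − sn u·sn v·dn u·dn v)/D = 0.1942336243215768/0.9985247577055123 = 0.1945205893220934
dn(u+v) = (dn u·dn v − m·sn u·sn v·cn u·cn v)/D = 0.9961631670741028/0.9985247577055123 = 0.9976349203029917

sn(u+v)=0.980898435 cn(u+v)=0.194520589 dn(u+v)=0.997634920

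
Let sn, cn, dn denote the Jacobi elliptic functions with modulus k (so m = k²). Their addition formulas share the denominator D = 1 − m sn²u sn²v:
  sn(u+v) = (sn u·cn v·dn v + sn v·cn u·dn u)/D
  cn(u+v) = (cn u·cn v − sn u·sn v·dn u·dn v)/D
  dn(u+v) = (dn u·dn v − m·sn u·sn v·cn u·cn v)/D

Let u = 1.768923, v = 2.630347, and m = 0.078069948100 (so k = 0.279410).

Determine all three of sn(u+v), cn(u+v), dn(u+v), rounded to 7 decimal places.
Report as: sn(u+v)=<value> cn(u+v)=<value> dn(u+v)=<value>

sn u = 0.9873086670182477, cn u = -0.1588130851997116, dn u = 0.9611967023419879
sn v = 0.5422325680582483, cn v = -0.8402284463983334, dn v = 0.9884564602525853
m = k² = 0.0780699481
D = 1 − m·sn²u·sn²v = 0.9776251059464649
sn(u+v) = (sn u·cn v·dn v + sn v·cn u·dn u)/D = -0.9027608471732246/0.9776251059464649 = -0.9234223238357179
cn(u+v) = (cn u·cn v − sn u·sn v·dn u·dn v)/D = -0.3751982150649422/0.9776251059464649 = -0.3837853721050901
dn(u+v) = (dn u·dn v − m·sn u·sn v·cn u·cn v)/D = 0.9445240199132639/0.9776251059464649 = 0.96614132980847

sn(u+v)=-0.9234223 cn(u+v)=-0.3837854 dn(u+v)=0.9661413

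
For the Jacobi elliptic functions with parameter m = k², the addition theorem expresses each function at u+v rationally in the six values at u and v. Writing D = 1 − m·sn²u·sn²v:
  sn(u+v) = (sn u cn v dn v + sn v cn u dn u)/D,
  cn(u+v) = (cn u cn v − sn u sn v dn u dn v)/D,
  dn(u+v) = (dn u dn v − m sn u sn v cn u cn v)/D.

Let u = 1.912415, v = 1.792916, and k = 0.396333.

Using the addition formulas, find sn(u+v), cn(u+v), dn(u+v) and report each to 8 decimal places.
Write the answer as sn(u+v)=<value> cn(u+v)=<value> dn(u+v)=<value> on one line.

sn u = 0.9684477671359466, cn u = -0.2492166172818324, dn u = 0.9234046854553765
sn v = 0.9899690187545158, cn v = -0.1412846131262038, dn v = 0.9198128492477849
m = k² = 0.157079846889
D = 1 − m·sn²u·sn²v = 0.8556169936017549
sn(u+v) = (sn u·cn v·dn v + sn v·cn u·dn u)/D = -0.3536744039559937/0.8556169936017549 = -0.4133559835776365
cn(u+v) = (cn u·cn v − sn u·sn v·dn u·dn v)/D = -0.7790987458124151/0.8556169936017549 = -0.9105695090659278
dn(u+v) = (dn u·dn v − m·sn u·sn v·cn u·cn v)/D = 0.8440568792179967/0.8556169936017549 = 0.9864891482167792

sn(u+v)=-0.41335598 cn(u+v)=-0.91056951 dn(u+v)=0.98648915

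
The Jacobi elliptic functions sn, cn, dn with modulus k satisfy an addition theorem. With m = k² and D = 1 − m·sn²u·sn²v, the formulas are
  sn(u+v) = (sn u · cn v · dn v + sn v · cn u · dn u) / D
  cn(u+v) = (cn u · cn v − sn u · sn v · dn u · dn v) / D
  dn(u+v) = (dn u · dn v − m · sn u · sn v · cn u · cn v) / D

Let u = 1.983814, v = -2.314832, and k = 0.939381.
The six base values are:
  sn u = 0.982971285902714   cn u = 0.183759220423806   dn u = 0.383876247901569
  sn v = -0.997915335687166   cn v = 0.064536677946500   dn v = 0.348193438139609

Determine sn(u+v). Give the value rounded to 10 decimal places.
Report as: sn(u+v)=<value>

sn(u+v)=-0.3200878037

m = k² = 0.882436663161
D = 1 − m·sn²u·sn²v = 0.1509122005824383
sn(u+v) = (sn u·cn v·dn v + sn v·cn u·dn u)/D = -0.0483051548386971/0.1509122005824383 = -0.3200878037180937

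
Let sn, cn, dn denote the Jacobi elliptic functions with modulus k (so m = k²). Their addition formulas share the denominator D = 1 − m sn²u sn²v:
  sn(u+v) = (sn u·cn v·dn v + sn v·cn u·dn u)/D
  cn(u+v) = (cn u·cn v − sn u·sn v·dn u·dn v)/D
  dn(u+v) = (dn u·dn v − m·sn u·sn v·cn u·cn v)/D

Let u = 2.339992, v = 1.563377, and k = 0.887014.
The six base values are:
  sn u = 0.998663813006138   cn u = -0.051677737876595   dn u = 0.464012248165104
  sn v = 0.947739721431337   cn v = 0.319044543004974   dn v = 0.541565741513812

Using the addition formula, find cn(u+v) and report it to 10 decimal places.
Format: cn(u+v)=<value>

m = k² = 0.786793836196
D = 1 − m·sn²u·sn²v = 0.2951807748253964
cn(u+v) = (cn u·cn v − sn u·sn v·dn u·dn v)/D = -0.2543297612119911/0.2951807748253964 = -0.861606794556423

cn(u+v)=-0.8616067946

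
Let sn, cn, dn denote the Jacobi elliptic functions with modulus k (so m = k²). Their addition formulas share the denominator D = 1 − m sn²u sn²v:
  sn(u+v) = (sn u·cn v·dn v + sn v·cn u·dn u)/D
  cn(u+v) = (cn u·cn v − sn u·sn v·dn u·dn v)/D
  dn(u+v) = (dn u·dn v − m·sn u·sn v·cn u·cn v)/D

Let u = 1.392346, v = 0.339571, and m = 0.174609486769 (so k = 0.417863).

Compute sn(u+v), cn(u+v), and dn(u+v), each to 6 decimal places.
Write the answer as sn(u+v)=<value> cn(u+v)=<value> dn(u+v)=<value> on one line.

sn(u+v)=0.997027 cn(u+v)=-0.077048 dn(u+v)=0.909080

sn u = 0.9732480172406553, cn u = 0.2297570389283714, dn u = 0.9135687443573157
sn v = 0.3320334592208118, cn v = 0.9432676088777042, dn v = 0.9903282104683472
m = k² = 0.174609486769
D = 1 − m·sn²u·sn²v = 0.9817661410421323
sn(u+v) = (sn u·cn v·dn v + sn v·cn u·dn u)/D = 0.978847746022327/0.9817661410421323 = 0.9970274030669794
cn(u+v) = (cn u·cn v − sn u·sn v·dn u·dn v)/D = -0.07564288336499423/0.9817661410421323 = -0.07704776137899833
dn(u+v) = (dn u·dn v − m·sn u·sn v·cn u·cn v)/D = 0.892504293518518/0.9817661410421323 = 0.909080336149234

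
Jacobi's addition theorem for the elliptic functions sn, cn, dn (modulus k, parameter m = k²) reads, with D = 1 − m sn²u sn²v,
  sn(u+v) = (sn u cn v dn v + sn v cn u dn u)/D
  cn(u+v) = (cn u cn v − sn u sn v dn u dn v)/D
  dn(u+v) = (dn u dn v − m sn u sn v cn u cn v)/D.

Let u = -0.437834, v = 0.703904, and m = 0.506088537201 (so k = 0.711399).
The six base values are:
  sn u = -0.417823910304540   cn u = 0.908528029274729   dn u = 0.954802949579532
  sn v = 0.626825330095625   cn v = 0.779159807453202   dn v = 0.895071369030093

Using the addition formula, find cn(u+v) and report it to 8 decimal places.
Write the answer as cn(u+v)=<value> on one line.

m = k² = 0.506088537201
D = 1 − m·sn²u·sn²v = 0.965285880412497
cn(u+v) = (cn u·cn v − sn u·sn v·dn u·dn v)/D = 0.9317148908603724/0.965285880412497 = 0.9652217128279358

cn(u+v)=0.96522171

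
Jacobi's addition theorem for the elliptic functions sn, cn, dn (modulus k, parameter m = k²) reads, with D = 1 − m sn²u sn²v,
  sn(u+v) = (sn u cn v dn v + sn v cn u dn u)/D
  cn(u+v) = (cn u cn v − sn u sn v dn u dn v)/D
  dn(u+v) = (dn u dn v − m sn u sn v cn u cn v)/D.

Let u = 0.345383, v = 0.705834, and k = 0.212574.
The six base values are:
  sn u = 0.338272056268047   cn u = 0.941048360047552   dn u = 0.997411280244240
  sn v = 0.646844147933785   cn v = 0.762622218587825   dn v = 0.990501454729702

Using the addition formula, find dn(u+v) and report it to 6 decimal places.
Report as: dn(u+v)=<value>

dn(u+v)=0.982968

m = k² = 0.045187705476
D = 1 − m·sn²u·sn²v = 0.9978365251896187
dn(u+v) = (dn u·dn v − m·sn u·sn v·cn u·cn v)/D = 0.9808414244381866/0.9978365251896187 = 0.9829680510560559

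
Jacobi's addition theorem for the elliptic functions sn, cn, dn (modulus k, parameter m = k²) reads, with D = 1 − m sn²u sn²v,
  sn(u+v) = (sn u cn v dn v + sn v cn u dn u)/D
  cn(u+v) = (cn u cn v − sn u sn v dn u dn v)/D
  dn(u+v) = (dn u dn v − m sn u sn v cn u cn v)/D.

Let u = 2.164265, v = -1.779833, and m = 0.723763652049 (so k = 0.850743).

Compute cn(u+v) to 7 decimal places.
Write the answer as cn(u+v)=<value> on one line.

sn u = 0.9996219882376351, cn u = -0.02749328339498971, dn u = 0.5261021068933402
sn v = -0.9843973789381698, cn v = 0.1759596554317534, dn v = 0.5464845593782548
m = k² = 0.723763652049
D = 1 − m·sn²u·sn²v = 0.2991755140169611
cn(u+v) = (cn u·cn v − sn u·sn v·dn u·dn v)/D = 0.2780761264509048/0.2991755140169611 = 0.9294748848835932

cn(u+v)=0.9294749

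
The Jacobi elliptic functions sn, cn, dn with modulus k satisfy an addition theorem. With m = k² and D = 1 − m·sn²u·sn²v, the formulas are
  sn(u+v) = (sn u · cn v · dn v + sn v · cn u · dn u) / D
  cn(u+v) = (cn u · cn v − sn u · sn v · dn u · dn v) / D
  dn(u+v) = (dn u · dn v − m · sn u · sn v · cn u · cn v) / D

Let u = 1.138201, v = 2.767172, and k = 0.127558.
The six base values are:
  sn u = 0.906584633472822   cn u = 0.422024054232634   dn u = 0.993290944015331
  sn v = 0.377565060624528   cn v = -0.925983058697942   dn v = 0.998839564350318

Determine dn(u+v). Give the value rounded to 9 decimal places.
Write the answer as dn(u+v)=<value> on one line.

dn(u+v)=0.996213969

m = k² = 0.016271043364
D = 1 − m·sn²u·sn²v = 0.9980935926379575
dn(u+v) = (dn u·dn v − m·sn u·sn v·cn u·cn v)/D = 0.9943147794072703/0.9980935926379575 = 0.9962139690520408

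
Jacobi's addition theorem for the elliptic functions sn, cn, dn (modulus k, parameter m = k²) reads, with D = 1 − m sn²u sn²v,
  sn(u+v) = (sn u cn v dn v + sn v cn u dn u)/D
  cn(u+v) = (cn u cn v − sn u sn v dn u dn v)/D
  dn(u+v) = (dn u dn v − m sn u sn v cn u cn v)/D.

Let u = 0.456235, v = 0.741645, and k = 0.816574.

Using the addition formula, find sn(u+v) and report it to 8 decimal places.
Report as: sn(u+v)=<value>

sn(u+v)=0.86996240

sn u = 0.4315138374757896, cn u = 0.9021063174964012, dn u = 0.9358634142319725
sn v = 0.6453445025110652, cn v = 0.7638916631818584, dn v = 0.8498829296672645
m = k² = 0.666793097476
D = 1 − m·sn²u·sn²v = 0.9482912810131835
sn(u+v) = (sn u·cn v·dn v + sn v·cn u·dn u)/D = 0.8249777577303356/0.9482912810131835 = 0.8699623989465599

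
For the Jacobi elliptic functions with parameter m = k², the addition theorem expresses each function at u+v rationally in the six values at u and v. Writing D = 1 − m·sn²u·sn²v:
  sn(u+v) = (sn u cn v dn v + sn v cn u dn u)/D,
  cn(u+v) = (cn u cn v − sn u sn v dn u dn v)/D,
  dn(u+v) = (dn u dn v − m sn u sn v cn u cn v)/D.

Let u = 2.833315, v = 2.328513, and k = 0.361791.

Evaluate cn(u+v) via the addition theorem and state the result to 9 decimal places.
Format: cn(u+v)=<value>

sn u = 0.4058078167886887, cn u = -0.9139584322239158, dn u = 0.9891635798380081
sn v = 0.7893427069830291, cn v = -0.6139528409680208, dn v = 0.9583557414697584
m = k² = 0.130892727681
D = 1 − m·sn²u·sn²v = 0.9865696436478867
cn(u+v) = (cn u·cn v − sn u·sn v·dn u·dn v)/D = 0.2574720690185471/0.9865696436478867 = 0.260977084259893

cn(u+v)=0.260977084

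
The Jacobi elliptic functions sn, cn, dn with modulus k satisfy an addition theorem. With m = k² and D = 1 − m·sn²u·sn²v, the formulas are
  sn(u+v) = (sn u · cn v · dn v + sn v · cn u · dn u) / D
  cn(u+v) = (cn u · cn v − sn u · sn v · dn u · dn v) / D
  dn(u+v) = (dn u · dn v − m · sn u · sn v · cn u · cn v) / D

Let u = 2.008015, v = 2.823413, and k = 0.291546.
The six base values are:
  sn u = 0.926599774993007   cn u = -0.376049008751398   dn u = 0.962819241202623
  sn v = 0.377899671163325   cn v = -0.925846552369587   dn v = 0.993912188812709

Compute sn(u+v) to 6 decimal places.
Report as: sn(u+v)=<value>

sn(u+v)=-0.999913

m = k² = 0.084999070116
D = 1 − m·sn²u·sn²v = 0.9895779876511758
sn(u+v) = (sn u·cn v·dn v + sn v·cn u·dn u)/D = -0.9894916234448065/0.9895779876511758 = -0.9999127262252728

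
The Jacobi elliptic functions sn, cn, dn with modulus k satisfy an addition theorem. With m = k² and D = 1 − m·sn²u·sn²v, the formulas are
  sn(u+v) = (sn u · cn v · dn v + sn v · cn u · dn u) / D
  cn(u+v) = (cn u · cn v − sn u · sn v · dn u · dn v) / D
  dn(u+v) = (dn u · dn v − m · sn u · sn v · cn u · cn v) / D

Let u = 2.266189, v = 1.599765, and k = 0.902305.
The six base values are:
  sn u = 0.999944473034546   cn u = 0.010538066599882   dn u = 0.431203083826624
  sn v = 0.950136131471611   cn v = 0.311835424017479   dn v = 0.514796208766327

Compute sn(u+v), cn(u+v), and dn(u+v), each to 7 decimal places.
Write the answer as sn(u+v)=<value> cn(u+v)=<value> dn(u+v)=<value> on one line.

m = k² = 0.814154313025
D = 1 − m·sn²u·sn²v = 0.265096757252289
sn(u+v) = (sn u·cn v·dn v + sn v·cn u·dn u)/D = 0.1648402432678562/0.265096757252289 = 0.6218116169221184
cn(u+v) = (cn u·cn v − sn u·sn v·dn u·dn v)/D = -0.2076149920046071/0.265096757252289 = -0.7831668488008801
dn(u+v) = (dn u·dn v − m·sn u·sn v·cn u·cn v)/D = 0.2194398339939252/0.265096757252289 = 0.8277726075128383

sn(u+v)=0.6218116 cn(u+v)=-0.7831668 dn(u+v)=0.8277726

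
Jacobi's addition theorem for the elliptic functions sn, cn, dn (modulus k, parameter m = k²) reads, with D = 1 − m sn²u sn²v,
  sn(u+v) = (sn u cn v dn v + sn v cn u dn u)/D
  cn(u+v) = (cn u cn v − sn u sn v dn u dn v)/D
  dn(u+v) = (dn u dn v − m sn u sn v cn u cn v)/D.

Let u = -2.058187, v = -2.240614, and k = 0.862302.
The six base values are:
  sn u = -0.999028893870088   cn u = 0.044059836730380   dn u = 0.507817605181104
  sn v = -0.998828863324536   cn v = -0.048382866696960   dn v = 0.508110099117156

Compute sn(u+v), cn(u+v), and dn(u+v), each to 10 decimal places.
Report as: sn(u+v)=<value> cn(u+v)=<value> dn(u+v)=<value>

m = k² = 0.743564739204
D = 1 − m·sn²u·sn²v = 0.2596159531641755
sn(u+v) = (sn u·cn v·dn v + sn v·cn u·dn u)/D = 0.002211792352964451/0.2596159531641755 = 0.008519477813313583
cn(u+v) = (cn u·cn v − sn u·sn v·dn u·dn v)/D = -0.2596065313352704/0.2596159531641755 = -0.999963708590361
dn(u+v) = (dn u·dn v − m·sn u·sn v·cn u·cn v)/D = 0.2596089474570228/0.2596159531641755 = 0.9999730151130265

sn(u+v)=0.0085194778 cn(u+v)=-0.9999637086 dn(u+v)=0.9999730151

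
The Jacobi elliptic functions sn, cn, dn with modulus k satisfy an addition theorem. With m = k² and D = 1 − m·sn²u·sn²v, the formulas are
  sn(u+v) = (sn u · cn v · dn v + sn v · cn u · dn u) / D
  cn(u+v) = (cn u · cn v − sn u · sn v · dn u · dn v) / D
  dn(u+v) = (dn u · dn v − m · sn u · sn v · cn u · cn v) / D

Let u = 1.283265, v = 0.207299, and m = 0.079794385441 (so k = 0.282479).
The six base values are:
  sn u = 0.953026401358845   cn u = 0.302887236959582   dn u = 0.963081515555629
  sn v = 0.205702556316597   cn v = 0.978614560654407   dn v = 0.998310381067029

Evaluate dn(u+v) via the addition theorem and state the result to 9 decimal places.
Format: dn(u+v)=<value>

dn(u+v)=0.959760801

m = k² = 0.079794385441
D = 1 − m·sn²u·sn²v = 0.9969333686177971
dn(u+v) = (dn u·dn v − m·sn u·sn v·cn u·cn v)/D = 0.9568175683417498/0.9969333686177971 = 0.9597608009333001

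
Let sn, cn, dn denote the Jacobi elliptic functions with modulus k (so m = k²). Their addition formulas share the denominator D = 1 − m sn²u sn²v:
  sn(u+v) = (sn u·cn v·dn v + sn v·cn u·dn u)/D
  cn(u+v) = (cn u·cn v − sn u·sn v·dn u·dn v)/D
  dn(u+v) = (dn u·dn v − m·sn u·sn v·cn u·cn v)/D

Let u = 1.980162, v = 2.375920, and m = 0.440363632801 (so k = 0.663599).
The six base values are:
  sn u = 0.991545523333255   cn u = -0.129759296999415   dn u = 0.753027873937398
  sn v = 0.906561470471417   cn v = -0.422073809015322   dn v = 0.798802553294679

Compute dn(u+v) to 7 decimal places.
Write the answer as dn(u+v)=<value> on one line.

m = k² = 0.440363632801
D = 1 − m·sn²u·sn²v = 0.6441792452306511
dn(u+v) = (dn u·dn v − m·sn u·sn v·cn u·cn v)/D = 0.5798411389655002/0.6441792452306511 = 0.9001239069071305

dn(u+v)=0.9001239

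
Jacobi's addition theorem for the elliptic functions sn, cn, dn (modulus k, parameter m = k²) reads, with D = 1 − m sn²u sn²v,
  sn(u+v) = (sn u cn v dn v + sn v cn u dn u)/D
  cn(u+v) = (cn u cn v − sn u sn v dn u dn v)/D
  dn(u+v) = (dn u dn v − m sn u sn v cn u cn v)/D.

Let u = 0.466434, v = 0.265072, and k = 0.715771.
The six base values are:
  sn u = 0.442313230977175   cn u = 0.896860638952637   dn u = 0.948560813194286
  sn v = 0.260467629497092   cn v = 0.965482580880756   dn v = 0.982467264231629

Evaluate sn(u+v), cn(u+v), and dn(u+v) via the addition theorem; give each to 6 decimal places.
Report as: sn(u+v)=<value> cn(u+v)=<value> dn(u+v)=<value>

m = k² = 0.512328124441
D = 1 − m·sn²u·sn²v = 0.9931998957032401
sn(u+v) = (sn u·cn v·dn v + sn v·cn u·dn u)/D = 0.6411452478293427/0.9931998957032401 = 0.6455349528358303
cn(u+v) = (cn u·cn v − sn u·sn v·dn u·dn v)/D = 0.7585372792491993/0.9931998957032401 = 0.7637307278532417
dn(u+v) = (dn u·dn v − m·sn u·sn v·cn u·cn v)/D = 0.8808204870842949/0.9931998957032401 = 0.8868511675191283

sn(u+v)=0.645535 cn(u+v)=0.763731 dn(u+v)=0.886851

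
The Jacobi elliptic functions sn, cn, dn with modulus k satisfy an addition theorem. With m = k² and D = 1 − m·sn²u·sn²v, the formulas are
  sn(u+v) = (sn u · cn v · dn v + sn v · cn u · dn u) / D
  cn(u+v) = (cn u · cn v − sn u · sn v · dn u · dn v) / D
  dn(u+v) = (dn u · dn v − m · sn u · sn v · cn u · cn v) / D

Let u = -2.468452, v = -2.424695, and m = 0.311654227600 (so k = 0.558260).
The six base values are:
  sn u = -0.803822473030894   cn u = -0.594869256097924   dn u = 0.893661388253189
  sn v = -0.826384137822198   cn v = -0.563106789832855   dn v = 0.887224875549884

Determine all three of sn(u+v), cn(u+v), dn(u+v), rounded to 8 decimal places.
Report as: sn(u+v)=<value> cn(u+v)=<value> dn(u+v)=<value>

sn(u+v)=0.97498424 cn(u+v)=-0.22227402 dn(u+v)=0.83889408

m = k² = 0.3116542276
D = 1 − m·sn²u·sn²v = 0.8624827258642181
sn(u+v) = (sn u·cn v·dn v + sn v·cn u·dn u)/D = 0.8409070618974814/0.8624827258642181 = 0.9749842364145698
cn(u+v) = (cn u·cn v − sn u·sn v·dn u·dn v)/D = -0.1917075002839411/0.8624827258642181 = -0.2222740172469517
dn(u+v) = (dn u·dn v − m·sn u·sn v·cn u·cn v)/D = 0.7235316540058931/0.8624827258642181 = 0.8388940813636652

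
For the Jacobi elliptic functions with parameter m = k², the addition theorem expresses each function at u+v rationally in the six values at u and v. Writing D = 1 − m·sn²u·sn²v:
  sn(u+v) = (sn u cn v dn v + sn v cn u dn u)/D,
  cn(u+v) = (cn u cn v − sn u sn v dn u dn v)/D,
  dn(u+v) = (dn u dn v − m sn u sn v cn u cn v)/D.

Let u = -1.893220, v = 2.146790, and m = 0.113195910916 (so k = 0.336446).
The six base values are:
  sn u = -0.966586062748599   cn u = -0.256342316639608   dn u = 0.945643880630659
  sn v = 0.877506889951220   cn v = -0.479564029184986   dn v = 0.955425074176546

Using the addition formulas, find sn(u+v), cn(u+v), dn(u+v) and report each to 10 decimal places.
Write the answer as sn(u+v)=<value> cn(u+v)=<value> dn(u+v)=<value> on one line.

sn(u+v)=0.2505675331 cn(u+v)=0.9680991227 dn(u+v)=0.9964402129

m = k² = 0.113195910916
D = 1 − m·sn²u·sn²v = 0.9185646689126295
sn(u+v) = (sn u·cn v·dn v + sn v·cn u·dn u)/D = 0.2301624831106474/0.9185646689126295 = 0.2505675331309086
cn(u+v) = (cn u·cn v − sn u·sn v·dn u·dn v)/D = 0.8892616501024373/0.9185646689126295 = 0.9680991226835664
dn(u+v) = (dn u·dn v − m·sn u·sn v·cn u·cn v)/D = 0.9152947742578582/0.9185646689126295 = 0.9964402129045067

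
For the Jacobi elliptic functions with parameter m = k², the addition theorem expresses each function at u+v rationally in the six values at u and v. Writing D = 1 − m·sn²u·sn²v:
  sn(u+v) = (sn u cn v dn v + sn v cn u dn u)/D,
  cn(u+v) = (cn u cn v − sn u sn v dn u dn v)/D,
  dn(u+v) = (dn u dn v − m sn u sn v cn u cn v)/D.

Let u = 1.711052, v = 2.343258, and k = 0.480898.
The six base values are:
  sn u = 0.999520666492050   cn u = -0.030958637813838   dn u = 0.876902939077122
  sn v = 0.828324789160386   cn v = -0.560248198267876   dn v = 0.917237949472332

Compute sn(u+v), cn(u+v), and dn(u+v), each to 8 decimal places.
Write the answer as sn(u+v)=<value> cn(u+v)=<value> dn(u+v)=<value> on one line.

sn(u+v)=-0.63711947 cn(u+v)=-0.77076507 dn(u+v)=0.95190624

m = k² = 0.231262886404
D = 1 − m·sn²u·sn²v = 0.841477535546689
sn(u+v) = (sn u·cn v·dn v + sn v·cn u·dn u)/D = -0.536121718086272/0.841477535546689 = -0.6371194659854654
cn(u+v) = (cn u·cn v − sn u·sn v·dn u·dn v)/D = -0.6485814877299175/0.841477535546689 = -0.7707650654138363
dn(u+v) = (dn u·dn v − m·sn u·sn v·cn u·cn v)/D = 0.8010077163149869/0.841477535546689 = 0.9519062392967986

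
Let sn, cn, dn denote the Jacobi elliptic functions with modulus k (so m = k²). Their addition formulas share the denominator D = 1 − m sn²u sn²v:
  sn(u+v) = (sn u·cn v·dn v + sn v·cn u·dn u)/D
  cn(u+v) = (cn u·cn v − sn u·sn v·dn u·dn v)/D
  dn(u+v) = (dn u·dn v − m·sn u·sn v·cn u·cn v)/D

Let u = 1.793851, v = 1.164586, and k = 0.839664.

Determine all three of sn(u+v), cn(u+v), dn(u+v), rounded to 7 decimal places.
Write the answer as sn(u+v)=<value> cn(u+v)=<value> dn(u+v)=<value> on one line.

sn(u+v)=0.8691198 cn(u+v)=-0.4946016 dn(u+v)=0.6836942

sn u = 0.9874657561730314, cn u = 0.157833394393022, dn u = 0.559041839168135
sn v = 0.8541730304327044, cn v = 0.5199888788055089, dn v = 0.696848511410009
m = k² = 0.705035632896
D = 1 − m·sn²u·sn²v = 0.4984123155376291
sn(u+v) = (sn u·cn v·dn v + sn v·cn u·dn u)/D = 0.4331800090509796/0.4984123155376291 = 0.8691197940879842
cn(u+v) = (cn u·cn v − sn u·sn v·dn u·dn v)/D = -0.2465155492827469/0.4984123155376291 = -0.4946016412472365
dn(u+v) = (dn u·dn v − m·sn u·sn v·cn u·cn v)/D = 0.3407616192845983/0.4984123155376291 = 0.683694219949249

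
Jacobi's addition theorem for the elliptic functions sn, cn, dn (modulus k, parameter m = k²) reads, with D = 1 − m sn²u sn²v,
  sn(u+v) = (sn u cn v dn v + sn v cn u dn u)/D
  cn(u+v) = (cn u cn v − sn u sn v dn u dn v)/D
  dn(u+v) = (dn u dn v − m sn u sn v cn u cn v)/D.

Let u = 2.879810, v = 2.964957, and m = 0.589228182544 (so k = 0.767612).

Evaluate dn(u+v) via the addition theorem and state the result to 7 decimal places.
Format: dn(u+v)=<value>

sn u = 0.7940745910448329, cn u = -0.6078203220171084, dn u = 0.792754403211883
sn v = 0.7505810154934054, cn v = -0.6607784342583286, dn v = 0.8173404568190195
m = k² = 0.589228182544
D = 1 − m·sn²u·sn²v = 0.7906845618276883
dn(u+v) = (dn u·dn v − m·sn u·sn v·cn u·cn v)/D = 0.5069001251494525/0.7906845618276883 = 0.6410902016067437

dn(u+v)=0.6410902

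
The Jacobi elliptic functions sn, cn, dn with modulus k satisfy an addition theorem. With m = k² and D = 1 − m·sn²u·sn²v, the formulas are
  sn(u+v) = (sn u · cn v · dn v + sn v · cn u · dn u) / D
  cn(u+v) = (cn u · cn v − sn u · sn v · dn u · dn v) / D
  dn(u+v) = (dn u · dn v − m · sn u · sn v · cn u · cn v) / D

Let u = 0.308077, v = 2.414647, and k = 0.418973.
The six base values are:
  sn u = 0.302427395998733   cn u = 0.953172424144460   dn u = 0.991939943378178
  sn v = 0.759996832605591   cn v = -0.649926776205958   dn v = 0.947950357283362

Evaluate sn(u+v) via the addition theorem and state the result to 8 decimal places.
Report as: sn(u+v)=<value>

m = k² = 0.175538374729
D = 1 − m·sn²u·sn²v = 0.9907266233894148
sn(u+v) = (sn u·cn v·dn v + sn v·cn u·dn u)/D = 0.5322442430820345/0.9907266233894148 = 0.537226143435161

sn(u+v)=0.53722614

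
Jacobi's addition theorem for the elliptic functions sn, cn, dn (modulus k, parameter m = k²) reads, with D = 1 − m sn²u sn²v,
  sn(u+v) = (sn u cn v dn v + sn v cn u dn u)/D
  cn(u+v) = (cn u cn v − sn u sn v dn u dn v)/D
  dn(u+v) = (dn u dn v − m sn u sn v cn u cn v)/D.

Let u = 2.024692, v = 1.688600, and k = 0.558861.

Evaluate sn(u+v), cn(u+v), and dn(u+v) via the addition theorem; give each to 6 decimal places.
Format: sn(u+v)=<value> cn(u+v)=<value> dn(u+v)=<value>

sn u = 0.9681926269024658, cn u = -0.2502059895600077, dn u = 0.8409678441666569
sn v = 0.9996352507804452, cn v = 0.02700676576557256, dn v = 0.829398687108261
m = k² = 0.312325617321
D = 1 − m·sn²u·sn²v = 0.7074404534797773
sn(u+v) = (sn u·cn v·dn v + sn v·cn u·dn u)/D = -0.188651532103705/0.7074404534797773 = -0.2666677190649202
cn(u+v) = (cn u·cn v − sn u·sn v·dn u·dn v)/D = -0.6818229936388166/0.7074404534797773 = -0.9637885284691413
dn(u+v) = (dn u·dn v − m·sn u·sn v·cn u·cn v)/D = 0.6995402159405144/0.7074404534797773 = 0.9888326466200752

sn(u+v)=-0.266668 cn(u+v)=-0.963789 dn(u+v)=0.988833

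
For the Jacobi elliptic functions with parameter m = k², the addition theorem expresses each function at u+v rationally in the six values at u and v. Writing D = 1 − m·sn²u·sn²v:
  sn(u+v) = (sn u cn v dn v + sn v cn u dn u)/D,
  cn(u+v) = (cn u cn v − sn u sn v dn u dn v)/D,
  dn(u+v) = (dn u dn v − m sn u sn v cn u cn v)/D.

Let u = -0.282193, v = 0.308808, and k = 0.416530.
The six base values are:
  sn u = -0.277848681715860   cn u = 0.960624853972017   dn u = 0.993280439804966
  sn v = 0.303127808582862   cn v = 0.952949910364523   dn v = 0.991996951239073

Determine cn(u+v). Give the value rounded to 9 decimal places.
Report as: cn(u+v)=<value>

cn(u+v)=0.999645856

m = k² = 0.1734972409
D = 1 − m·sn²u·sn²v = 0.9987692755925815
cn(u+v) = (cn u·cn v − sn u·sn v·dn u·dn v)/D = 0.9984155677453436/0.9987692755925815 = 0.9996458562994662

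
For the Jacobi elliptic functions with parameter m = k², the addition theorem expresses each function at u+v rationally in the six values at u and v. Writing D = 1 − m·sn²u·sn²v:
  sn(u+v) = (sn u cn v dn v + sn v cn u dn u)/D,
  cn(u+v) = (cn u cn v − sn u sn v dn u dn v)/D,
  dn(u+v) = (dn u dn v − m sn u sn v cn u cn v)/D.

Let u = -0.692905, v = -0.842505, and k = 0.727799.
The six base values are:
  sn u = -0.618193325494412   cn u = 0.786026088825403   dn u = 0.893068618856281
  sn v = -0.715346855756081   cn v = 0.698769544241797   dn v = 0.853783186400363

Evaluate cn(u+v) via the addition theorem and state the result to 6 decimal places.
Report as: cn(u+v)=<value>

cn(u+v)=0.236567

m = k² = 0.529691384401
D = 1 − m·sn²u·sn²v = 0.8964130901148385
cn(u+v) = (cn u·cn v − sn u·sn v·dn u·dn v)/D = 0.2120620816567804/0.8964130901148385 = 0.2365673638585681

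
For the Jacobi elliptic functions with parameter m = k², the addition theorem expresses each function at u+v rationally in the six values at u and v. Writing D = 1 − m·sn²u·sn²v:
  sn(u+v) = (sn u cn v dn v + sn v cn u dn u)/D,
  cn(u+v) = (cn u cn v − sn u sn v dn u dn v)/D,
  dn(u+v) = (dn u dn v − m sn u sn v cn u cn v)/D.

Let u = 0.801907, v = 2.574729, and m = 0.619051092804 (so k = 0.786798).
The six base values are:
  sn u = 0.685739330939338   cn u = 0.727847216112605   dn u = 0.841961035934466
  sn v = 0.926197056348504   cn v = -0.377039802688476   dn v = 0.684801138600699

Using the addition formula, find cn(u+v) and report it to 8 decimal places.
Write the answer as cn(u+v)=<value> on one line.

m = k² = 0.619051092804
D = 1 − m·sn²u·sn²v = 0.7502811041013474
cn(u+v) = (cn u·cn v − sn u·sn v·dn u·dn v)/D = -0.6406278626210398/0.7502811041013474 = -0.8538504556746831

cn(u+v)=-0.85385046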